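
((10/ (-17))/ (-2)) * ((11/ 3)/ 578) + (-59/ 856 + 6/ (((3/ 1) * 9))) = 0.16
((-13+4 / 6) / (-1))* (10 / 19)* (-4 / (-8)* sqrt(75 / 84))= 925* sqrt(7) / 798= 3.07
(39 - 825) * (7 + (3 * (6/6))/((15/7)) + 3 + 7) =-72312/5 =-14462.40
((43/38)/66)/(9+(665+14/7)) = 43/1695408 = 0.00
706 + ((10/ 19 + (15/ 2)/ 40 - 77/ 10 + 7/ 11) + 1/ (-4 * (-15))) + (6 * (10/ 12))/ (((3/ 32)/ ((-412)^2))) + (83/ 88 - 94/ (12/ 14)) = 454128790519/ 50160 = 9053604.28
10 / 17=0.59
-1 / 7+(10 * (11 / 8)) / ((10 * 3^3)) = -139 / 1512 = -0.09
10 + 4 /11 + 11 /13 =1603 /143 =11.21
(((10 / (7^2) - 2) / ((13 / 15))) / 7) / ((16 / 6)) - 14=-14.11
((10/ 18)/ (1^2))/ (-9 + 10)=5/ 9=0.56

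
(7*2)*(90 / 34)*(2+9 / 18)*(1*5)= 7875 / 17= 463.24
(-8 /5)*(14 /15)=-112 /75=-1.49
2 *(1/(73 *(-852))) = -1/31098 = -0.00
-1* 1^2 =-1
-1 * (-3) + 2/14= 22/7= 3.14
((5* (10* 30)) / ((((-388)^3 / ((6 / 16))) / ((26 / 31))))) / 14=-14625 / 25350405248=-0.00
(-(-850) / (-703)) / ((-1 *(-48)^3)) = -425 / 38873088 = -0.00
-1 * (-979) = 979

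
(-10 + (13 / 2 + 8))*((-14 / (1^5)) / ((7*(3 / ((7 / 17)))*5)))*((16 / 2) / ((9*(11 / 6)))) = -112 / 935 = -0.12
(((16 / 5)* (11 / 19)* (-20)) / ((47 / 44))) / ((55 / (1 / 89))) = -2816 / 397385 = -0.01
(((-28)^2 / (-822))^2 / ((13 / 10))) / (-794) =-768320 / 871801281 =-0.00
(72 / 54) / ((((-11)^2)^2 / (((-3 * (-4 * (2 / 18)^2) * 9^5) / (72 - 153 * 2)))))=-648 / 190333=-0.00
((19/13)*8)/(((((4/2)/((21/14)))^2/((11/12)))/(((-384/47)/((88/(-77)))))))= 26334/611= 43.10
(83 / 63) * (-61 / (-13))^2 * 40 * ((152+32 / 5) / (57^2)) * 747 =18046314176 / 427063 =42256.80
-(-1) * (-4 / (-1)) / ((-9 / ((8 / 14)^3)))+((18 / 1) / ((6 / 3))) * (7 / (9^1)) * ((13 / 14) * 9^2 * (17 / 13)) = 4250287 / 6174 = 688.42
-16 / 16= -1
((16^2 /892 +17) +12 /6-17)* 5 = 2550 /223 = 11.43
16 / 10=8 / 5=1.60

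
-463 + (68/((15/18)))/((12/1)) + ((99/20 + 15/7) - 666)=-31223/28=-1115.11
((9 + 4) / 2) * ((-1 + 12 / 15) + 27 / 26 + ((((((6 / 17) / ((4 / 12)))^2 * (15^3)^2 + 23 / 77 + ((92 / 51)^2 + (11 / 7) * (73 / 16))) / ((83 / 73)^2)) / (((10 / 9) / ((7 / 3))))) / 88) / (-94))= -16295.27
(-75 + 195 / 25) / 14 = -24 / 5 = -4.80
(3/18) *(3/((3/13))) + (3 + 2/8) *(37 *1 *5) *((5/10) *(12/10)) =362.92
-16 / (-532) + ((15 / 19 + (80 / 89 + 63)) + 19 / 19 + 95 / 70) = 1587947 / 23674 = 67.08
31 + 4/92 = 714/23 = 31.04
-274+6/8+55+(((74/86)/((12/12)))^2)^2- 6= -3059167853/13675204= -223.70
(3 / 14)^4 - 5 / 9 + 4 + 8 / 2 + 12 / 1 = 6723529 / 345744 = 19.45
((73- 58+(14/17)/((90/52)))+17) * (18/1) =49688/85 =584.56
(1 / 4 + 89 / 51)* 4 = 407 / 51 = 7.98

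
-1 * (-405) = 405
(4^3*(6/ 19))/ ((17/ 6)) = 2304/ 323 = 7.13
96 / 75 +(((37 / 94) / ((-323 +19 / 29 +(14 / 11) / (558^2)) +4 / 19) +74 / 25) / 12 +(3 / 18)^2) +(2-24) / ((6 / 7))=-15501334769378756 / 642880161150525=-24.11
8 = 8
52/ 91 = 4/ 7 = 0.57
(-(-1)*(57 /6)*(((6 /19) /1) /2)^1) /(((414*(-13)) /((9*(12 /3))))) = -3 /299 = -0.01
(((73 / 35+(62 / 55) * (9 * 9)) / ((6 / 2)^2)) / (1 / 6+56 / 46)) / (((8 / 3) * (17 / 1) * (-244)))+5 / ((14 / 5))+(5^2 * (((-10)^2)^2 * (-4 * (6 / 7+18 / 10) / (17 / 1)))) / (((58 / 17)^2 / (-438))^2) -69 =-27282542121332519225453 / 123278342727760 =-221308475.74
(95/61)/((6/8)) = 380/183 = 2.08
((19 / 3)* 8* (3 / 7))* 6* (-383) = -349296 / 7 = -49899.43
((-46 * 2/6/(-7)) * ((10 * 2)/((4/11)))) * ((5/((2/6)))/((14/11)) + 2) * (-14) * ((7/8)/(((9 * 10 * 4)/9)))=-48829/96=-508.64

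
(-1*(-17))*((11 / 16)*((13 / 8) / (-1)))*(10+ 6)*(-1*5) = 12155 / 8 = 1519.38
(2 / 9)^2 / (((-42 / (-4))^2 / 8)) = 128 / 35721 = 0.00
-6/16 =-3/8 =-0.38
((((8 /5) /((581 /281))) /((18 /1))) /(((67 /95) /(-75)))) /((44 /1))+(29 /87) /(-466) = -20875849 /199539802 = -0.10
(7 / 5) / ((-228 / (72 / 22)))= -21 / 1045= -0.02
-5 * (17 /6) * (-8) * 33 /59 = 3740 /59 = 63.39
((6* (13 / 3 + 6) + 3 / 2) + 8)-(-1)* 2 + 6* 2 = 171 / 2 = 85.50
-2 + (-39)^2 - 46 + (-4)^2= 1489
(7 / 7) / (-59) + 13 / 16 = 0.80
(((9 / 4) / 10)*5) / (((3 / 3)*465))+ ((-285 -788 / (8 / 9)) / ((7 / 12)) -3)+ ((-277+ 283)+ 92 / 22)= -191065169 / 95480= -2001.10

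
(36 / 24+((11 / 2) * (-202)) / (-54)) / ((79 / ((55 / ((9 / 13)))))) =22.20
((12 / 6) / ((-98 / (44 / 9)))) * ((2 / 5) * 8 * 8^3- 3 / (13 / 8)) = -163.28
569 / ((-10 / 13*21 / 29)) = -214513 / 210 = -1021.49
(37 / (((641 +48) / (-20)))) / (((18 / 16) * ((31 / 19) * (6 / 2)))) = -112480 / 576693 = -0.20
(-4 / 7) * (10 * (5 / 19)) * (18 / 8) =-450 / 133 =-3.38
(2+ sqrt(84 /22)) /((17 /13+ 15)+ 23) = 13* sqrt(462) /5621+ 26 /511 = 0.10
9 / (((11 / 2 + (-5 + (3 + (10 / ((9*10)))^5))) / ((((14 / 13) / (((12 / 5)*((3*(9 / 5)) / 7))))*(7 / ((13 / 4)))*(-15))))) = -675126900 / 13971061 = -48.32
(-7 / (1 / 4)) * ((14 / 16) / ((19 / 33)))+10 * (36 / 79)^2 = -9599217 / 237158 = -40.48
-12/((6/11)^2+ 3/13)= -6292/277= -22.71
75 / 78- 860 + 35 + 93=-731.04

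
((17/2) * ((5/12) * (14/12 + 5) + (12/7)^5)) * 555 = 81965.17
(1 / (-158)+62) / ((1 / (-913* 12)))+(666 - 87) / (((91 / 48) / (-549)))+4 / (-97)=-590551038730 / 697333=-846870.92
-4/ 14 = -2/ 7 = -0.29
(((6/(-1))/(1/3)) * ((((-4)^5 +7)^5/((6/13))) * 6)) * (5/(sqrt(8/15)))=636444636179541345 * sqrt(30)/2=1742975419193516799.30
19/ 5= 3.80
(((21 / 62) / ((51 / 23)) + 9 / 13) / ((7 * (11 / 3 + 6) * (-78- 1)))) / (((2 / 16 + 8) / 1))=-138948 / 7141516655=-0.00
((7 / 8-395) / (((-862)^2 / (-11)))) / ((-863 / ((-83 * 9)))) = 25908201 / 5129975776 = 0.01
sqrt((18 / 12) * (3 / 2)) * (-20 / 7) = -30 / 7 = -4.29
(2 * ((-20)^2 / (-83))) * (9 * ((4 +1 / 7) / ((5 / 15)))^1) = -626400 / 581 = -1078.14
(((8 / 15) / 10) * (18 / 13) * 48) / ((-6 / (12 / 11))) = -2304 / 3575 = -0.64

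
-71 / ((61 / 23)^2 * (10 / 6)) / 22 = -112677 / 409310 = -0.28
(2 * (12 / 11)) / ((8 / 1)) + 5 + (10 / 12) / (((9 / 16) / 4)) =3326 / 297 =11.20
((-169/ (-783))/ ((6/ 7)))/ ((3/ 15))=5915/ 4698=1.26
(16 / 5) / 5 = 16 / 25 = 0.64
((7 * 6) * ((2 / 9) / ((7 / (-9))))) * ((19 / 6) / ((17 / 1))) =-38 / 17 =-2.24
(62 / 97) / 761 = 62 / 73817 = 0.00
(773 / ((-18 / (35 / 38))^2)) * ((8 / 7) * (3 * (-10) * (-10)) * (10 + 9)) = 6763750 / 513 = 13184.70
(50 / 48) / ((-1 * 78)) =-25 / 1872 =-0.01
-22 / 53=-0.42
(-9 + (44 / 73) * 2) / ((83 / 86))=-48934 / 6059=-8.08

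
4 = 4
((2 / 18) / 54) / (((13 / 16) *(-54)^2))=0.00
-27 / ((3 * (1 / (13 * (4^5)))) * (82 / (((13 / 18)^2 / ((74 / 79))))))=-11108032 / 13653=-813.60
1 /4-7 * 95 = -2659 /4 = -664.75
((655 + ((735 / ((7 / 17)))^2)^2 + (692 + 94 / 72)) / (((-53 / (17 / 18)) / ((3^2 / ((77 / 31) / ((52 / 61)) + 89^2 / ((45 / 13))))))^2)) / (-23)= -3859631442872453651138775 / 1784685468917044025567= -2162.64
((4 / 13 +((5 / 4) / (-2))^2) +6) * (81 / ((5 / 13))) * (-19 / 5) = -8576847 / 1600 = -5360.53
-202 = -202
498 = 498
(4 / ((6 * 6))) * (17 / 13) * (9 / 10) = 17 / 130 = 0.13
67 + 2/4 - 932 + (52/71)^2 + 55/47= -408838097/473854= -862.79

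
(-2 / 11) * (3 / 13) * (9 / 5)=-54 / 715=-0.08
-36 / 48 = -3 / 4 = -0.75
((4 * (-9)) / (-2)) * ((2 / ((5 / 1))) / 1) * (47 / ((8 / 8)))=338.40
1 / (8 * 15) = 1 / 120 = 0.01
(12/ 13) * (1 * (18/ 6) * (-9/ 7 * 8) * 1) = -2592/ 91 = -28.48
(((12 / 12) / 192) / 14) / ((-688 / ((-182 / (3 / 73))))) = 949 / 396288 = 0.00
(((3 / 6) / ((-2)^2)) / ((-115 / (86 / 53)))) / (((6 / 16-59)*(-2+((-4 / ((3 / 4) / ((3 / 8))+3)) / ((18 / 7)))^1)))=-387 / 29728972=-0.00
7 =7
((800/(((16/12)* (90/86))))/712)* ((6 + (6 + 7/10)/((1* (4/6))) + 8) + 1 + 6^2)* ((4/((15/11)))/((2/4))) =288.41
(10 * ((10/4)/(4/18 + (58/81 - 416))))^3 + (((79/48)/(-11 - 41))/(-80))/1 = 0.00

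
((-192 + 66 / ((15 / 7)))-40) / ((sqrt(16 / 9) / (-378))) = 285201 / 5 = 57040.20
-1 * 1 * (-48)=48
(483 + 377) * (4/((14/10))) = 17200/7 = 2457.14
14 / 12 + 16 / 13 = 187 / 78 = 2.40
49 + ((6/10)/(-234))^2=7452901/152100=49.00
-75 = -75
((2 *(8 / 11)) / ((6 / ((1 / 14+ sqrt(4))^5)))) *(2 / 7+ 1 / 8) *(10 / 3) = 2358782135 / 186356016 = 12.66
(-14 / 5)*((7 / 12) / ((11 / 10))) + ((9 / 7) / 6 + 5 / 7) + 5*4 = 8983 / 462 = 19.44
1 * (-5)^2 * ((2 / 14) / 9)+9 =592 / 63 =9.40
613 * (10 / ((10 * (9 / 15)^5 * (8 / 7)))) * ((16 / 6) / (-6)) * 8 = -24525.61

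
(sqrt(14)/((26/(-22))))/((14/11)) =-121 * sqrt(14)/182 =-2.49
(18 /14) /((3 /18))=54 /7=7.71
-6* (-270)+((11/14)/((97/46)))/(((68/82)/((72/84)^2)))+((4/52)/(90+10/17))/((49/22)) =119141135053/73528910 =1620.33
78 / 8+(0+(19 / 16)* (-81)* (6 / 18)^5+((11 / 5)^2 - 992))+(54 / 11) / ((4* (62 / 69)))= -399559247 / 409200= -976.44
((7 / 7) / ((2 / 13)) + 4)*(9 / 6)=63 / 4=15.75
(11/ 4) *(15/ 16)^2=2475/ 1024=2.42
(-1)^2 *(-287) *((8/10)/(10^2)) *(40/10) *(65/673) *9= -134316/16825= -7.98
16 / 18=8 / 9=0.89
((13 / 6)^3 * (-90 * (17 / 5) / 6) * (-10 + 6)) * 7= 261443 / 18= 14524.61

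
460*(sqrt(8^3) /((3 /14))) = 103040*sqrt(2) /3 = 48573.52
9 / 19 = 0.47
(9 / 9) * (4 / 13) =0.31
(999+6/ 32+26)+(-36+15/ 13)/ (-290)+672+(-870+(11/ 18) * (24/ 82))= 3069710197/ 3709680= 827.49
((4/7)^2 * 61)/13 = 976/637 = 1.53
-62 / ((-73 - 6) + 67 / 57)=1767 / 2218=0.80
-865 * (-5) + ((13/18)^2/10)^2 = 45402148561/10497600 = 4325.00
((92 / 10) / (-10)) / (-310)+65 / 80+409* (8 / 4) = 50766559 / 62000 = 818.82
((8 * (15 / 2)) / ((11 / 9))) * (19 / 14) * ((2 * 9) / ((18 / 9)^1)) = 46170 / 77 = 599.61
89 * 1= 89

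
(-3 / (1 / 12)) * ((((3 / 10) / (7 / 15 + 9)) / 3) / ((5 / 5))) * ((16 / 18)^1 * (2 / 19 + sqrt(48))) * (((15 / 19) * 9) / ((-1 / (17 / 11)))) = 110160 / 281941 + 220320 * sqrt(3) / 14839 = 26.11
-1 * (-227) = 227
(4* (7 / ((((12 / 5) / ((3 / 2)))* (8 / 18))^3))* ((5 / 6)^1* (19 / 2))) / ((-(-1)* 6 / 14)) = 47131875 / 32768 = 1438.35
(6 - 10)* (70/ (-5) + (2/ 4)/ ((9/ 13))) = 478/ 9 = 53.11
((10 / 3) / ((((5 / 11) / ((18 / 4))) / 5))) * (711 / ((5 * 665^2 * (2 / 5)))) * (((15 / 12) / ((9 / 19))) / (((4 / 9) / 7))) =23463 / 4256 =5.51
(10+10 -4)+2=18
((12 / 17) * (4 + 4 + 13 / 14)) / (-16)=-375 / 952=-0.39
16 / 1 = 16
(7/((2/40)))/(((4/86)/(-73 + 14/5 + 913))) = 2536828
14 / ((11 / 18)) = 252 / 11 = 22.91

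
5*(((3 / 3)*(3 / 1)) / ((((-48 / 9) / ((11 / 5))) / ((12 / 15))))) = -99 / 20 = -4.95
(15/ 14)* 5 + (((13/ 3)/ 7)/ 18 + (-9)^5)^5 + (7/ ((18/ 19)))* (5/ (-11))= -717895897090439041989932.60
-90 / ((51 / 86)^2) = -73960 / 289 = -255.92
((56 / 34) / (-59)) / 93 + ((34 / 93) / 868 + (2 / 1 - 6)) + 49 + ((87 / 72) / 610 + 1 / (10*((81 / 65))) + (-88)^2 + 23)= 20835024439142323 / 2667025705680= 7812.08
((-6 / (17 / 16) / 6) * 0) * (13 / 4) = 0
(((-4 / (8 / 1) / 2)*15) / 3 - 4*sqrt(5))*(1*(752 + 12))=-3056*sqrt(5) - 955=-7788.42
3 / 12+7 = 29 / 4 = 7.25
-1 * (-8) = 8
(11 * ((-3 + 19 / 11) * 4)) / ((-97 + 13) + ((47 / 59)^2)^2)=678572216 / 1012978643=0.67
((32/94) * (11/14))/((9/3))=88/987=0.09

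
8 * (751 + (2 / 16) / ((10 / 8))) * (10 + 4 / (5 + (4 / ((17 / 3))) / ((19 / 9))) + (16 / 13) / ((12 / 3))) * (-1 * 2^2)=-265770.36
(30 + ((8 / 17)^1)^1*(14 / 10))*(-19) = -49514 / 85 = -582.52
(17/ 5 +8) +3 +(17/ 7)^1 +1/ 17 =10048/ 595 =16.89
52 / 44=13 / 11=1.18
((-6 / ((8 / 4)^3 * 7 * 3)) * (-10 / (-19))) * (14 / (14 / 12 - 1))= -30 / 19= -1.58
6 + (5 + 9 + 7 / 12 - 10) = 10.58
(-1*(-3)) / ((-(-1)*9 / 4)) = 4 / 3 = 1.33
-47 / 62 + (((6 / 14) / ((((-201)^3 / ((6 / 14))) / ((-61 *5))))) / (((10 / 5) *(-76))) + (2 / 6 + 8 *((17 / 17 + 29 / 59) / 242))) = -16919720962241 / 45068226336056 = -0.38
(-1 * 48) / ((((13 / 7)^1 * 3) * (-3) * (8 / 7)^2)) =343 / 156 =2.20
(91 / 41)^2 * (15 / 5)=24843 / 1681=14.78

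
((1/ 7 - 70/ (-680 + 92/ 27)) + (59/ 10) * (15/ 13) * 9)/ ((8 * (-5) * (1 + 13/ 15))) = -76697031/ 93093728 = -0.82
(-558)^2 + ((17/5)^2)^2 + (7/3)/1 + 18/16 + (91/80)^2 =149521145203/480000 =311502.39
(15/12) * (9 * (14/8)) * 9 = 177.19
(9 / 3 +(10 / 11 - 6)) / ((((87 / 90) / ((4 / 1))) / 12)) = -33120 / 319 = -103.82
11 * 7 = 77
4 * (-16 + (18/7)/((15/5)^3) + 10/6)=-1196/21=-56.95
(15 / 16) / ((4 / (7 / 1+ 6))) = 195 / 64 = 3.05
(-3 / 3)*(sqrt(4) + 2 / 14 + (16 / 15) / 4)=-253 / 105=-2.41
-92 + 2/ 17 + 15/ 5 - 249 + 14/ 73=-419074/ 1241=-337.69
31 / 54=0.57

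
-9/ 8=-1.12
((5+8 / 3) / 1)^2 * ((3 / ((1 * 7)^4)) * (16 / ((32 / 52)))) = 13754 / 7203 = 1.91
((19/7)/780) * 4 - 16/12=-1801/1365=-1.32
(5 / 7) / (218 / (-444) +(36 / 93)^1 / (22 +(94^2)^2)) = -1343278964190 / 923353008403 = -1.45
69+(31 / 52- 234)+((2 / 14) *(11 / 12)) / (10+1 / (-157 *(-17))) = -1197856718 / 7286643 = -164.39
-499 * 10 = -4990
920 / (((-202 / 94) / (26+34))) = -25687.13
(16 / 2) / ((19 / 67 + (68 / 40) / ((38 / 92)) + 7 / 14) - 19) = -101840 / 179501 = -0.57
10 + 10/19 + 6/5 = 1114/95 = 11.73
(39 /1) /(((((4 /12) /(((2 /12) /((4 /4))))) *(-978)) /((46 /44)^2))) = -6877 /315568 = -0.02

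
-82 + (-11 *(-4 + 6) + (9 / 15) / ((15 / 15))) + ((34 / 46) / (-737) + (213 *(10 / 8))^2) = 70785.66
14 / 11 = 1.27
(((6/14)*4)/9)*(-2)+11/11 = 13/21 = 0.62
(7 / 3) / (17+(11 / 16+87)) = 112 / 5025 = 0.02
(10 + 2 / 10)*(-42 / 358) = -1071 / 895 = -1.20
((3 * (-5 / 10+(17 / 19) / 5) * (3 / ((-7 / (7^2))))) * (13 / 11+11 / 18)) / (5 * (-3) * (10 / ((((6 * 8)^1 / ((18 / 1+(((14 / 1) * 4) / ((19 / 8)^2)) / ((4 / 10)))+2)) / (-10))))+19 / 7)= 4032161 / 156034296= 0.03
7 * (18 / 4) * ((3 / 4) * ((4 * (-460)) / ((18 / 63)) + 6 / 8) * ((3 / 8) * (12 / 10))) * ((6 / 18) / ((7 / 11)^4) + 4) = -412977.10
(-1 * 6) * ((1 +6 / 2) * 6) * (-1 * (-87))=-12528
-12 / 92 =-3 / 23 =-0.13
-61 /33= -1.85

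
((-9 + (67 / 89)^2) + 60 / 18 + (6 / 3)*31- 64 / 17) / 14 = 10732570 / 2827797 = 3.80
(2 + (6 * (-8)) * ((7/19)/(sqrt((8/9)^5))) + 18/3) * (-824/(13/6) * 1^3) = -39552/13 + 1576827 * sqrt(2)/247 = 5985.76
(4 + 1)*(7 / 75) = 7 / 15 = 0.47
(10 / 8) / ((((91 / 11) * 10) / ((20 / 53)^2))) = 550 / 255619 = 0.00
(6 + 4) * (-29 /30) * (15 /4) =-145 /4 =-36.25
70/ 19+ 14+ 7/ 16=5509/ 304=18.12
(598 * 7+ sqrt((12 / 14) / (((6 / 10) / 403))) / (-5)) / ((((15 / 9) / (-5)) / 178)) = -2235324+ 534 * sqrt(28210) / 35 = -2232761.44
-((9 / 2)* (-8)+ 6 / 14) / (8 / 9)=2241 / 56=40.02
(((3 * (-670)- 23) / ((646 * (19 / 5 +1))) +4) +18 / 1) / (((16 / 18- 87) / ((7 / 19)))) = -365757 / 4005200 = -0.09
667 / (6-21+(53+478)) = 1.29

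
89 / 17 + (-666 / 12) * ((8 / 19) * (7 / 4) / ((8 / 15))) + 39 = -83831 / 2584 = -32.44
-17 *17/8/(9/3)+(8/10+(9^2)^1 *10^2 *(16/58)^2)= 61073491/100920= 605.17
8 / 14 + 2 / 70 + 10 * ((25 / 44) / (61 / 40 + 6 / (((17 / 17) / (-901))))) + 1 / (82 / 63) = 1333015609 / 974967290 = 1.37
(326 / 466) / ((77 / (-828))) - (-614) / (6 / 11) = 60181865 / 53823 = 1118.14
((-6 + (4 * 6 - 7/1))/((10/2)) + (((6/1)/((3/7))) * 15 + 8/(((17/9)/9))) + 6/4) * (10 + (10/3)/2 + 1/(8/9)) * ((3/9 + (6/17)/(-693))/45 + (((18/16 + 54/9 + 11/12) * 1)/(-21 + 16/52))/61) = 312523539066817/94646744438400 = 3.30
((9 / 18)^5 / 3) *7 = 7 / 96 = 0.07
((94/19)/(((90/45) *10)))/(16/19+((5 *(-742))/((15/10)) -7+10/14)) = -987/9890320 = -0.00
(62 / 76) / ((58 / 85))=2635 / 2204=1.20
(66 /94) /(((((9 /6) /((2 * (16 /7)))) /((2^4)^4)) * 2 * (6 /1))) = 11534336 /987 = 11686.26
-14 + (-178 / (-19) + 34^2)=1151.37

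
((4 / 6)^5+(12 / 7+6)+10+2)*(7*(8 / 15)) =270064 / 3645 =74.09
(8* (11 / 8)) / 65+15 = 986 / 65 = 15.17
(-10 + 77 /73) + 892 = 64463 /73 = 883.05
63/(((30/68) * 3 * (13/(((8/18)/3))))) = 952/1755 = 0.54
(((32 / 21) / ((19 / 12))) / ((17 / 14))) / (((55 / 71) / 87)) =1581312 / 17765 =89.01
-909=-909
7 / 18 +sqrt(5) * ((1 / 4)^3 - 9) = 7 / 18 - 575 * sqrt(5) / 64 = -19.70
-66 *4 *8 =-2112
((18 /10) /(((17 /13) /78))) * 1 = 9126 /85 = 107.36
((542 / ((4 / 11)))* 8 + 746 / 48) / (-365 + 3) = -286549 / 8688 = -32.98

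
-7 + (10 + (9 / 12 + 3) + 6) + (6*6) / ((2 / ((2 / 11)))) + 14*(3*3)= 6249 / 44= 142.02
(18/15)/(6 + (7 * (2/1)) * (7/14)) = 6/65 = 0.09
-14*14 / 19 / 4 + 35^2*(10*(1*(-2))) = -465549 / 19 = -24502.58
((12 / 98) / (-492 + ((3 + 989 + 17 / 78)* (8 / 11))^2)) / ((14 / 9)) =0.00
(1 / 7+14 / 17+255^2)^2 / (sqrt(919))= 59878036848100*sqrt(919) / 13013959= 139481264.11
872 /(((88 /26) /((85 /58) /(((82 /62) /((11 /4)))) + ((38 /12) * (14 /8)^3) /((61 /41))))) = 570435048521 /153181248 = 3723.92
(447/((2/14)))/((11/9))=28161/11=2560.09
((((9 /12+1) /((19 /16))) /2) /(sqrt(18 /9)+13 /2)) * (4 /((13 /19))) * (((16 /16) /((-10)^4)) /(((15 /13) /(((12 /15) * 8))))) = 416 /1078125 - 64 * sqrt(2) /1078125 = 0.00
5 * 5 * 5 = 125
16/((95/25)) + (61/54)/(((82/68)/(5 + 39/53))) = 10683392/1114749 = 9.58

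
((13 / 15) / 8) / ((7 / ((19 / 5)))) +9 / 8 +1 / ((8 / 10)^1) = 5111 / 2100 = 2.43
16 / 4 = 4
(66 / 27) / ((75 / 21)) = 154 / 225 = 0.68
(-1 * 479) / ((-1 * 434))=479 / 434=1.10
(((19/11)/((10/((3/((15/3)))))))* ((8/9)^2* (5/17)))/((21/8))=0.01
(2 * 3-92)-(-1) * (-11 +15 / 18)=-577 / 6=-96.17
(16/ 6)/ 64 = 1/ 24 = 0.04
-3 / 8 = -0.38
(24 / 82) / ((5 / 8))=96 / 205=0.47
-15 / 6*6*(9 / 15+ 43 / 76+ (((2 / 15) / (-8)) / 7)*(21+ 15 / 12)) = -35521 / 2128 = -16.69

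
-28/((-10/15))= 42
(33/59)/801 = 11/15753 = 0.00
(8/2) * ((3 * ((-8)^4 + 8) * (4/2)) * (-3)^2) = 886464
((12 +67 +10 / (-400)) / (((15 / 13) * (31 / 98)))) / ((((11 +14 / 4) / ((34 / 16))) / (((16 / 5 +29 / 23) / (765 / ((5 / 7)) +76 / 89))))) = 520623894609 / 3944964830000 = 0.13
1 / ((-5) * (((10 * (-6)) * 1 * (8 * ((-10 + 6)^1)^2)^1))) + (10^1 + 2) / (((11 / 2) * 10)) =92171 / 422400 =0.22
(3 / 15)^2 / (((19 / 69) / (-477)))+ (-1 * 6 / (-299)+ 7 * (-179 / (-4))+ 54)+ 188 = 276084977 / 568100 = 485.98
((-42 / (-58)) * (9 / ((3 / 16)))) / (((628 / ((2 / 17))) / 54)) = 27216 / 77401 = 0.35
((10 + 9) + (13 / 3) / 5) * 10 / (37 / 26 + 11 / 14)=54236 / 603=89.94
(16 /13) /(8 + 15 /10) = 32 /247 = 0.13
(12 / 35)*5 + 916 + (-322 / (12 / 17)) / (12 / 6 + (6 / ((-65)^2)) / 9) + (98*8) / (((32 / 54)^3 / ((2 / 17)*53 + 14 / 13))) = 1107483675951 / 39219544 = 28238.06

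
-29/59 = -0.49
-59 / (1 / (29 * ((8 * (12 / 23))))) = -164256 / 23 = -7141.57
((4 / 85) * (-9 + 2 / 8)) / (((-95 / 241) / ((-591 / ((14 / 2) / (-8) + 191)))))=-2658712 / 818805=-3.25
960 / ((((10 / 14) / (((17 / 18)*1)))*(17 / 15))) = 1120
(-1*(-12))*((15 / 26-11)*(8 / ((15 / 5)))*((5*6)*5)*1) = -650400 / 13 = -50030.77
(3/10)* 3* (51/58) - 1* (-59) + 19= 45699/580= 78.79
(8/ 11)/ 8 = 1/ 11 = 0.09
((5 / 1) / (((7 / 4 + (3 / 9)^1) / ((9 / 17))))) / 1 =108 / 85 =1.27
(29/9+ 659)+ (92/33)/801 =17504612/26433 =662.23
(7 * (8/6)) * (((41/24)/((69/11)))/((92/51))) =53669/38088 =1.41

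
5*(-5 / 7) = -25 / 7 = -3.57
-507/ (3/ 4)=-676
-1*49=-49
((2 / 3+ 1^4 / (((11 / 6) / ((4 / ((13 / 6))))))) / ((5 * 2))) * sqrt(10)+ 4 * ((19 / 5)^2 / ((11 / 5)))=359 * sqrt(10) / 2145+ 1444 / 55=26.78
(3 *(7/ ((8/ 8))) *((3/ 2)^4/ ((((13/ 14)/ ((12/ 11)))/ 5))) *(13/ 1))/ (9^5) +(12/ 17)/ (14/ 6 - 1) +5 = 5.67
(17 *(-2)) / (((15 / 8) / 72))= -6528 / 5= -1305.60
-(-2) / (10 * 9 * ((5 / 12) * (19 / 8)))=32 / 1425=0.02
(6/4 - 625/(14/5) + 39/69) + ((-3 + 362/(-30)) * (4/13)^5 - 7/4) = -799618981121/3586690380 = -222.94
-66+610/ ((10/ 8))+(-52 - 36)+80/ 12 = 1022/ 3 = 340.67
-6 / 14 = -3 / 7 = -0.43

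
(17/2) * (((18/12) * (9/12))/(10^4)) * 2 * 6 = 459/40000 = 0.01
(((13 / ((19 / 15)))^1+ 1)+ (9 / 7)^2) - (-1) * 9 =20404 / 931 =21.92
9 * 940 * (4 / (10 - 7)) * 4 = 45120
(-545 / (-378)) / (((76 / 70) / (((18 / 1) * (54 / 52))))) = 24525 / 988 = 24.82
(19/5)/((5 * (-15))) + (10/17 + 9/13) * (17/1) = 105878/4875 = 21.72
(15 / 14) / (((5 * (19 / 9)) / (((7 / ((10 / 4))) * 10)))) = 54 / 19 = 2.84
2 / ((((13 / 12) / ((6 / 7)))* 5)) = 0.32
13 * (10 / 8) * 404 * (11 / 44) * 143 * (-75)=-70409625 / 4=-17602406.25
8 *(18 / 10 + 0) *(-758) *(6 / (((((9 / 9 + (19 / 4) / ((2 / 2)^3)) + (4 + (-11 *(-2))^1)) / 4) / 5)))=-41254.30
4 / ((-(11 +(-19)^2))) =-1 / 93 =-0.01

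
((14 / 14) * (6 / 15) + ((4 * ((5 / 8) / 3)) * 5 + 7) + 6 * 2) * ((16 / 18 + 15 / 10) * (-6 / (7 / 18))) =-4343 / 5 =-868.60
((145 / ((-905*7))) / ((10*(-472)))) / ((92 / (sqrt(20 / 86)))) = 0.00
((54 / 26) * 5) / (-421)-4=-22027 / 5473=-4.02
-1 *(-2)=2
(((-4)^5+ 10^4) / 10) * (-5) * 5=-22440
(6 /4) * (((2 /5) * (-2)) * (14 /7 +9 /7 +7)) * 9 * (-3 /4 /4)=729 /35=20.83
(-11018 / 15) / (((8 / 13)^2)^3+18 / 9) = -26590890781 / 74368215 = -357.56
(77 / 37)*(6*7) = 87.41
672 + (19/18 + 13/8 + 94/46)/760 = 845760143/1258560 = 672.01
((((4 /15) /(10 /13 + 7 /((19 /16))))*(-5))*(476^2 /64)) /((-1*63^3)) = 71383 /25198614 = 0.00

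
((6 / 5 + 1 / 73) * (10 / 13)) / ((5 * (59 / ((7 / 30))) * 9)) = 3101 / 37793925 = 0.00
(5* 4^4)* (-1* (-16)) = 20480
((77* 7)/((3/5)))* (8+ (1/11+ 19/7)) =29120/3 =9706.67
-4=-4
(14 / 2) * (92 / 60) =161 / 15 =10.73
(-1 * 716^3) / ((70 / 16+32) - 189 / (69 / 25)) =11433782.30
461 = 461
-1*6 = -6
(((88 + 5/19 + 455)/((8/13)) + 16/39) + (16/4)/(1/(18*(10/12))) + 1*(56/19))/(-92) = -147601/14352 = -10.28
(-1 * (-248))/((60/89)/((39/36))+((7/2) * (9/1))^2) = 0.25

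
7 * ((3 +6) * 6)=378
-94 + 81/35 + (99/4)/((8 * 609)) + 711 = 20115493/32480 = 619.32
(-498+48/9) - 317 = -2429/3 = -809.67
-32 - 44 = -76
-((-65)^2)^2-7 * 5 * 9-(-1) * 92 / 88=-392720657 / 22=-17850938.95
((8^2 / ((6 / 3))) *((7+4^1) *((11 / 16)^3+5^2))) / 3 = 380347 / 128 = 2971.46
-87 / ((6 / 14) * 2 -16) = 609 / 106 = 5.75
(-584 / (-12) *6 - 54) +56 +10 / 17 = 5008 / 17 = 294.59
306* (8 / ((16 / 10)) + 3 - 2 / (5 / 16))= 2448 / 5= 489.60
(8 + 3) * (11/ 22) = 11/ 2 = 5.50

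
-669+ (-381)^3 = -55307010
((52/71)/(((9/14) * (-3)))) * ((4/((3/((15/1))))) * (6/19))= -2.40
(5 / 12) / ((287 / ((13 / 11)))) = 65 / 37884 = 0.00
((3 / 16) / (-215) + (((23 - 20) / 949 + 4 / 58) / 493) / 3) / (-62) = 115282277 / 8681255063520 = 0.00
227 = 227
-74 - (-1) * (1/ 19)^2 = -26713/ 361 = -74.00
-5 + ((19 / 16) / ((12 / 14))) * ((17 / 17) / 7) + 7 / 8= -377 / 96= -3.93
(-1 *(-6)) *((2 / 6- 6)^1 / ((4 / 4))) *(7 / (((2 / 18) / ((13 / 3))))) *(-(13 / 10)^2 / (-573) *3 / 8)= -784329 / 76400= -10.27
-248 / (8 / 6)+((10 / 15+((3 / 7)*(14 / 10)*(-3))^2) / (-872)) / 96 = -1167782693 / 6278400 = -186.00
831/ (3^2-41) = -831/ 32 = -25.97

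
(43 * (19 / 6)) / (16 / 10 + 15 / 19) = 77615 / 1362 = 56.99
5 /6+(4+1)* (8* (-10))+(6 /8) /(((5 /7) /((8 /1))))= -390.77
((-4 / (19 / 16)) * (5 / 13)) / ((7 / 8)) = -2560 / 1729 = -1.48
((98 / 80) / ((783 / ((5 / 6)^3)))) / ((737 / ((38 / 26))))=23275 / 12963322944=0.00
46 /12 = 23 /6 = 3.83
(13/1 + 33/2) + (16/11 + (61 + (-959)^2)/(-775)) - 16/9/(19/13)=-3373366279/2915550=-1157.03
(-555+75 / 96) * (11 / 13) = -195085 / 416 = -468.95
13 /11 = 1.18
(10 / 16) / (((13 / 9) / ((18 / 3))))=135 / 52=2.60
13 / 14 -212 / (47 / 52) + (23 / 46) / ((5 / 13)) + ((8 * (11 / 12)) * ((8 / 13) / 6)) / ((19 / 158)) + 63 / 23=-18783736001 / 84107205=-223.33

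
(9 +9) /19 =0.95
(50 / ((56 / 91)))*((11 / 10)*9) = 6435 / 8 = 804.38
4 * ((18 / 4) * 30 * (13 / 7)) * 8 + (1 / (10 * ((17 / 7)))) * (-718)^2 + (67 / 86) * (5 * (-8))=29219.15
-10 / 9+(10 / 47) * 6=70 / 423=0.17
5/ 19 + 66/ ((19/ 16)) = 1061/ 19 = 55.84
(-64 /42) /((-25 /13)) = 416 /525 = 0.79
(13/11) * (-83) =-1079/11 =-98.09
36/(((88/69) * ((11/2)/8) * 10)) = 4.11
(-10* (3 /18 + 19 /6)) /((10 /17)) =-170 /3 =-56.67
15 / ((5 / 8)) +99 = 123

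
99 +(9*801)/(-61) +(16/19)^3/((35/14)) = -39625438/2091995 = -18.94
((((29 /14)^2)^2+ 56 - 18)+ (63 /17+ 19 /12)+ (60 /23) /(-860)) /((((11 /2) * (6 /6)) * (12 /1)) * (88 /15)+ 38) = 597743252735 /4119474990624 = 0.15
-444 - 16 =-460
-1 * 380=-380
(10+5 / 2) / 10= 5 / 4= 1.25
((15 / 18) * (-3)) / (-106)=5 / 212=0.02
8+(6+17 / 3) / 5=31 / 3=10.33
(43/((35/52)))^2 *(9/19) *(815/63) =814950448/32585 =25009.99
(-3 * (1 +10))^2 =1089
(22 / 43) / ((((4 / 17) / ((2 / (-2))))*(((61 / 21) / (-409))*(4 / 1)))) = 1606143 / 20984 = 76.54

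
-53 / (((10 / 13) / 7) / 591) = -2850393 / 10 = -285039.30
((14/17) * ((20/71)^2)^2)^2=5017600000000/186622770530024929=0.00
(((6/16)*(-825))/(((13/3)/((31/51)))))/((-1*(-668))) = -76725/1181024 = -0.06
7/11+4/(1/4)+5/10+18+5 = 883/22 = 40.14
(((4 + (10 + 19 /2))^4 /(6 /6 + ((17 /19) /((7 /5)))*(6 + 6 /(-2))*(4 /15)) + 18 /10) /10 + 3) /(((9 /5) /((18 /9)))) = 3245499209 /144720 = 22426.06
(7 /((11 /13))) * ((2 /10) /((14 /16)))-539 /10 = -5721 /110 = -52.01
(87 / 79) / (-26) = -87 / 2054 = -0.04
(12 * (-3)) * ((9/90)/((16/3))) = -27/40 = -0.68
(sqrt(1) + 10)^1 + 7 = 18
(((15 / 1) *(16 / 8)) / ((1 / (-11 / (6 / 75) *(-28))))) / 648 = 9625 / 54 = 178.24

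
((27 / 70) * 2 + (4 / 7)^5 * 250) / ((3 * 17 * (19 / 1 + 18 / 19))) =0.02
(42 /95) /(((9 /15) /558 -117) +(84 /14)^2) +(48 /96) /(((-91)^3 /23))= -11806712077 /2157098494642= -0.01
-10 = -10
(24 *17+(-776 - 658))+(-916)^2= 838030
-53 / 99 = -0.54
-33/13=-2.54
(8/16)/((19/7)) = 0.18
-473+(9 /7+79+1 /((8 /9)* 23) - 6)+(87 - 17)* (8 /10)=-441353 /1288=-342.67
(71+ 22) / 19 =93 / 19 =4.89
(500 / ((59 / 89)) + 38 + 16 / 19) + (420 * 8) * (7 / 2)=14072002 / 1121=12553.08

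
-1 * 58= -58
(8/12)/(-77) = -2/231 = -0.01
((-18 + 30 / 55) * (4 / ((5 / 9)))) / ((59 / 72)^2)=-187.16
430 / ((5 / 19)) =1634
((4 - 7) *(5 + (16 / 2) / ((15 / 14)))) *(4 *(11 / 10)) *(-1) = 4114 / 25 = 164.56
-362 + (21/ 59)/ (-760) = -16232101/ 44840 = -362.00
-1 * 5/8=-0.62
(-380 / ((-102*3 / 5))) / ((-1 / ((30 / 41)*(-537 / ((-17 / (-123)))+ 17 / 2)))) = 626111750 / 35547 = 17613.63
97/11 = 8.82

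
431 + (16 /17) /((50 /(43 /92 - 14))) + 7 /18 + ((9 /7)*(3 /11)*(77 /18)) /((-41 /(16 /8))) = 621930481 /1442790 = 431.06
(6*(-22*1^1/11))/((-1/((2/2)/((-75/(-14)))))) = 56/25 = 2.24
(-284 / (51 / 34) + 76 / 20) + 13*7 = -1418 / 15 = -94.53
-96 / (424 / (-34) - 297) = 1632 / 5261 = 0.31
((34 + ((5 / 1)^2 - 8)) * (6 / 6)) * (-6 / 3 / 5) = -102 / 5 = -20.40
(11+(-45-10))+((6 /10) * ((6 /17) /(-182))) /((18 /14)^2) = -437587 /9945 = -44.00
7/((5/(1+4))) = 7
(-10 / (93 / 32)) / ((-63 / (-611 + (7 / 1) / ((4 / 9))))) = -32.51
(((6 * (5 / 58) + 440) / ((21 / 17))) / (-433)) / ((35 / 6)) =-12410 / 87899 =-0.14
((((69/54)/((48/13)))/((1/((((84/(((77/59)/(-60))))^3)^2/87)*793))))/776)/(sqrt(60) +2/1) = 1383488883760362737.46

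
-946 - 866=-1812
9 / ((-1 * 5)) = -9 / 5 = -1.80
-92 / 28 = -23 / 7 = -3.29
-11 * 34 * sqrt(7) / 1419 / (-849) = 34 * sqrt(7) / 109521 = 0.00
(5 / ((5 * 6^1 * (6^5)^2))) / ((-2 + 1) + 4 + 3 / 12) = 0.00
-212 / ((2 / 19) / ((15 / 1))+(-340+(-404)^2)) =-30210 / 23209831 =-0.00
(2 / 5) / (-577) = -2 / 2885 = -0.00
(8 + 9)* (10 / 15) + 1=37 / 3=12.33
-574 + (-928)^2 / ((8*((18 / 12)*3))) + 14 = 210256 / 9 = 23361.78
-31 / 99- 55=-5476 / 99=-55.31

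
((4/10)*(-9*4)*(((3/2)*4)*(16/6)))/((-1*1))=1152/5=230.40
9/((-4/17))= -153/4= -38.25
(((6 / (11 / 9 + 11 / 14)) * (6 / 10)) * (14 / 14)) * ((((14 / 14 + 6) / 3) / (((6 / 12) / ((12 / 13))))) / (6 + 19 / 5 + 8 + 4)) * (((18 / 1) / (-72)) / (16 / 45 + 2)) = -714420 / 19000553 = -0.04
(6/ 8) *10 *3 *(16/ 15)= 24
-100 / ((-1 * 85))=20 / 17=1.18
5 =5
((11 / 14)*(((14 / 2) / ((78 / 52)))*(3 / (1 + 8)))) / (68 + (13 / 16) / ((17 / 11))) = 2992 / 167751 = 0.02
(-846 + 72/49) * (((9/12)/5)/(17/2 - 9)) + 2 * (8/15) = 187003/735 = 254.43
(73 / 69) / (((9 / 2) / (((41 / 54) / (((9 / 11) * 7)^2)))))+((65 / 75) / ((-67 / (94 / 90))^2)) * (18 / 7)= 223436015563 / 37341871630875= 0.01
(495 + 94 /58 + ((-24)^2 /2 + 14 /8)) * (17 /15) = 1550723 /1740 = 891.22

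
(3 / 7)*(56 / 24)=1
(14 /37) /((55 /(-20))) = -56 /407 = -0.14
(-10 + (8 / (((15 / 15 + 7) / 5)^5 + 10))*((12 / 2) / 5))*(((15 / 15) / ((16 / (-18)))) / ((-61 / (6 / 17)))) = -0.06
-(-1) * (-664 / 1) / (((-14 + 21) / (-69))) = 45816 / 7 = 6545.14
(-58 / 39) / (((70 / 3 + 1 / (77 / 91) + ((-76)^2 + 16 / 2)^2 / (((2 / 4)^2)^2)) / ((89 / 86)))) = -28391 / 9874209079943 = -0.00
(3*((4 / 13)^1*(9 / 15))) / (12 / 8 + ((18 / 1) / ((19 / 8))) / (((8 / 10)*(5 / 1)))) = 456 / 2795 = 0.16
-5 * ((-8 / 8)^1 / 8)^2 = -5 / 64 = -0.08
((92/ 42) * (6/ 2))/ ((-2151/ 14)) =-0.04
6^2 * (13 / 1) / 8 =117 / 2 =58.50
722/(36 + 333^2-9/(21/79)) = 2527/388119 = 0.01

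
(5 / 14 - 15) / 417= -205 / 5838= -0.04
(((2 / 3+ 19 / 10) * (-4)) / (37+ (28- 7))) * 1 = -77 / 435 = -0.18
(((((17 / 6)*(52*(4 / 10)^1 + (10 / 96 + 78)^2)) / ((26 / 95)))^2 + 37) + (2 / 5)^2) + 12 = 12968908037528096669929 / 3229640294400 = 4015588999.19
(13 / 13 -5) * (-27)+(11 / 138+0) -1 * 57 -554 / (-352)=639425 / 12144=52.65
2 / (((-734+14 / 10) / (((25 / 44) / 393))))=-125 / 31670298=-0.00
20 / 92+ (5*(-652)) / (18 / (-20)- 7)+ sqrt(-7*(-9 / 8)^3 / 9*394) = 9*sqrt(1379) / 16+ 750195 / 1817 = 433.76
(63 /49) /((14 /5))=45 /98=0.46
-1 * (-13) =13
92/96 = 23/24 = 0.96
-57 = -57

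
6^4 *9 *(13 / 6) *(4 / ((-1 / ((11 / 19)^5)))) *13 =-211644205344 / 2476099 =-85474.86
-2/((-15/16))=32/15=2.13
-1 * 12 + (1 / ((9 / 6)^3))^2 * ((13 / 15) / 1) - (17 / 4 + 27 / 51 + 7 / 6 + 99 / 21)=-117552523 / 5205060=-22.58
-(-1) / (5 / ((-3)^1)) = -3 / 5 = -0.60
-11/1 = -11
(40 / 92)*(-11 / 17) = -110 / 391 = -0.28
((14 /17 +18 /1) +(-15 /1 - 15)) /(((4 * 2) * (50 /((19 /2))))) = -361 /1360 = -0.27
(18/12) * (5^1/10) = 3/4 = 0.75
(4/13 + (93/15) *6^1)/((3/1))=12.50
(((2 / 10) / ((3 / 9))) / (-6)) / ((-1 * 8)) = 0.01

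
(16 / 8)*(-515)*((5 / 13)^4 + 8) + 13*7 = -233387339 / 28561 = -8171.54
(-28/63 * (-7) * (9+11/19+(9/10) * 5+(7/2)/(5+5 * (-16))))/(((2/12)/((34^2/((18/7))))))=117754.74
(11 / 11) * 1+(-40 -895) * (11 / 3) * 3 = -10284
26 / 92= 13 / 46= 0.28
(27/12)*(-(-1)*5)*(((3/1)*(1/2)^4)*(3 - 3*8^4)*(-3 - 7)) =8292375/32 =259136.72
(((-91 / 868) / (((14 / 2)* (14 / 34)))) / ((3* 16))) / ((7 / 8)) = -221 / 255192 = -0.00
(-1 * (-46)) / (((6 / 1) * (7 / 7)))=23 / 3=7.67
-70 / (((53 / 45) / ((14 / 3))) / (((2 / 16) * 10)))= -18375 / 53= -346.70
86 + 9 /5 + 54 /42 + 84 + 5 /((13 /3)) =79279 /455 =174.24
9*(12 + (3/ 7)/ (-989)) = 747657/ 6923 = 108.00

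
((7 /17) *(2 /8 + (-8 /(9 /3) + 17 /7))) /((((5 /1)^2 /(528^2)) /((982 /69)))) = 7604608 /9775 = 777.97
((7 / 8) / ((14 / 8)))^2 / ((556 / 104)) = 13 / 278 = 0.05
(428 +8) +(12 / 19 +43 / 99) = 822121 / 1881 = 437.07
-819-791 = -1610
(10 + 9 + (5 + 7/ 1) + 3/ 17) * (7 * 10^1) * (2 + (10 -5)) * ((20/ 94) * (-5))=-12985000/ 799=-16251.56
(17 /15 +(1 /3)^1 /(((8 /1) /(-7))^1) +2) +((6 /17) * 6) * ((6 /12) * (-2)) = 1477 /2040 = 0.72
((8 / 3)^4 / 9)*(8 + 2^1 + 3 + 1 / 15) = 802816 / 10935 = 73.42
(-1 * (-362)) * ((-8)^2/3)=23168/3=7722.67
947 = 947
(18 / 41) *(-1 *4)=-72 / 41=-1.76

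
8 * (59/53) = 8.91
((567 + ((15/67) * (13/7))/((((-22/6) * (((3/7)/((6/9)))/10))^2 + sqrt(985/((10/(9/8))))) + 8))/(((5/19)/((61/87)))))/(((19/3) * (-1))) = -238.54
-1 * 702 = -702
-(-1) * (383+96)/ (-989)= -479/ 989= -0.48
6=6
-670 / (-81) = 670 / 81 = 8.27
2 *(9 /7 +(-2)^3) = -94 /7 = -13.43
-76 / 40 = -19 / 10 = -1.90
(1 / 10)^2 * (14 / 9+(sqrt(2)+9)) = sqrt(2) / 100+19 / 180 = 0.12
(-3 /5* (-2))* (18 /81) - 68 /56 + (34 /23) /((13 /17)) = 61879 /62790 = 0.99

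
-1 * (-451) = 451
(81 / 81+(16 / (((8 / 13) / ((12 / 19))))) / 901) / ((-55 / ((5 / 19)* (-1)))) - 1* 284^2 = -80656.00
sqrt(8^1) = 2 * sqrt(2) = 2.83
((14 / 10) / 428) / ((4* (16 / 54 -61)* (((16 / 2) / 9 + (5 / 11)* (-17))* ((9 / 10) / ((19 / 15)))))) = 1197 / 431736440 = 0.00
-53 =-53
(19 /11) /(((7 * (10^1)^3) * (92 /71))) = 1349 /7084000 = 0.00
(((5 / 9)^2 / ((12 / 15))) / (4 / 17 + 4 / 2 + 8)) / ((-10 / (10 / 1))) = -2125 / 56376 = -0.04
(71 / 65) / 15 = 71 / 975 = 0.07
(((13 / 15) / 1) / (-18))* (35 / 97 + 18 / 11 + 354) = -4938037 / 288090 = -17.14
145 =145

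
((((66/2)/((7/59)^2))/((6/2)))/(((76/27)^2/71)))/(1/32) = 3963807738/17689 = 224083.20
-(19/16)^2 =-1.41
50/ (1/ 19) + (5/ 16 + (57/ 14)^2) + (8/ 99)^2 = 7429610017/ 7683984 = 966.90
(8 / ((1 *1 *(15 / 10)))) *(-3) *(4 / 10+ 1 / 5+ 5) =-448 / 5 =-89.60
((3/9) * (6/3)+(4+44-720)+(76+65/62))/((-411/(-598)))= -33050563/38223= -864.68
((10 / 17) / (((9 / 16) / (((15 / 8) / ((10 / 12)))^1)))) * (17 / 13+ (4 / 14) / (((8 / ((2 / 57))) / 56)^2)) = 2238440 / 718029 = 3.12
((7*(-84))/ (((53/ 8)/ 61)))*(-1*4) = 1147776/ 53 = 21656.15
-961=-961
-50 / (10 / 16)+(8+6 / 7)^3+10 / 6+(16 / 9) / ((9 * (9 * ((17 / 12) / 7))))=873693547 / 1416933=616.61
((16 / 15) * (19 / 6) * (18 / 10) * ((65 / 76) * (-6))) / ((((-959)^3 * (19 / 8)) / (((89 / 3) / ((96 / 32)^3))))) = 0.00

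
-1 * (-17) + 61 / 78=1387 / 78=17.78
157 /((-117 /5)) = -785 /117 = -6.71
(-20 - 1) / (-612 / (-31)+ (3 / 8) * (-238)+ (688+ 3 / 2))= -2604 / 76879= -0.03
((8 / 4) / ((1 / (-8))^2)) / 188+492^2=11377040 / 47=242064.68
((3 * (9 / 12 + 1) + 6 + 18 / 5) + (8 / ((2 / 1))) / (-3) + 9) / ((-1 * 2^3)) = -1351 / 480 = -2.81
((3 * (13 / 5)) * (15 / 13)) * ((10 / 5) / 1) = 18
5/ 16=0.31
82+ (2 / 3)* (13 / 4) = 505 / 6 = 84.17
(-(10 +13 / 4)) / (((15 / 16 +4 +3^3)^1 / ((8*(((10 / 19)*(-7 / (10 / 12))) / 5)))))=20352 / 6935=2.93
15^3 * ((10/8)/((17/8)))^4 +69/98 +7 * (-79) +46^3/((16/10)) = 496724929305/8185058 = 60686.79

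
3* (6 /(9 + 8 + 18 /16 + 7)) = 48 /67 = 0.72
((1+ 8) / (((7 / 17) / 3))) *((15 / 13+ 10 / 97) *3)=2182545 / 8827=247.26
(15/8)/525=1/280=0.00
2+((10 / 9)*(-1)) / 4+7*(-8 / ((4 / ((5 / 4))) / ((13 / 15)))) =-121 / 9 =-13.44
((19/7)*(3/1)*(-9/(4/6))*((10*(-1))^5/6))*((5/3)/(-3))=-7125000/7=-1017857.14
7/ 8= 0.88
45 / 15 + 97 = 100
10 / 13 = 0.77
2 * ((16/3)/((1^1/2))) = 64/3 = 21.33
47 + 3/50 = 2353/50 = 47.06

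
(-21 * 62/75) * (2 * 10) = -1736/5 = -347.20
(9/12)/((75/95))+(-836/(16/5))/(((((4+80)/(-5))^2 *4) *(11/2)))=256253/282240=0.91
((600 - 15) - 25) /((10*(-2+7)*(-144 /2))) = -0.16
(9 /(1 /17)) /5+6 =183 /5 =36.60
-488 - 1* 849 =-1337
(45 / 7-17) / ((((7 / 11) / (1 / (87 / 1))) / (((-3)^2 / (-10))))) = 1221 / 7105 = 0.17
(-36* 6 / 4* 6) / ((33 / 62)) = -6696 / 11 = -608.73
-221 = -221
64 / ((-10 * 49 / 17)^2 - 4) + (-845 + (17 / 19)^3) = -2275631548 / 2695587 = -844.21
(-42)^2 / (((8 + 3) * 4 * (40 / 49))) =21609 / 440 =49.11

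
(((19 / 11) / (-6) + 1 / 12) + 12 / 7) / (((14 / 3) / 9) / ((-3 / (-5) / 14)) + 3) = 37665 / 376684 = 0.10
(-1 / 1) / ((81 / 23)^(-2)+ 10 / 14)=-45927 / 36508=-1.26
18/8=9/4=2.25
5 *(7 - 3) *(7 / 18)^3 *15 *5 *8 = 171500 / 243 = 705.76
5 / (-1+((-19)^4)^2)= 1 / 3396712608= 0.00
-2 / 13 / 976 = -1 / 6344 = -0.00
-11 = -11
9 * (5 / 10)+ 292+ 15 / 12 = 1191 / 4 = 297.75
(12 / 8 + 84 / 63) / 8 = 17 / 48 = 0.35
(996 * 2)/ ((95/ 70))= 27888/ 19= 1467.79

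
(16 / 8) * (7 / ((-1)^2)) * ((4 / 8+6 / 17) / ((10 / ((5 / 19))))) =203 / 646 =0.31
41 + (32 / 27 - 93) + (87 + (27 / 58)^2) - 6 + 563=53897507 / 90828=593.40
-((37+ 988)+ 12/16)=-4103/4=-1025.75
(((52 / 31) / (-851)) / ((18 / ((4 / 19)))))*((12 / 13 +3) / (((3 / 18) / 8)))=-2176 / 501239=-0.00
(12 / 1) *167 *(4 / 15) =2672 / 5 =534.40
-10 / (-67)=10 / 67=0.15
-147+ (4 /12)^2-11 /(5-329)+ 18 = -41749 /324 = -128.85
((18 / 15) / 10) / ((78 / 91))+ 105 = 5257 / 50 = 105.14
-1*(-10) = 10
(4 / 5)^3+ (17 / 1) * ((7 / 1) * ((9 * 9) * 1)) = 1204939 / 125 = 9639.51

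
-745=-745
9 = 9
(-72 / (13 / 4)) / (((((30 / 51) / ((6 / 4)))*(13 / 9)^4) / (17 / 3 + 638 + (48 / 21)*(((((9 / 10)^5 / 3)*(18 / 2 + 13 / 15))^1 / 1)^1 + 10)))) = -19428882549768 / 2231328125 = -8707.32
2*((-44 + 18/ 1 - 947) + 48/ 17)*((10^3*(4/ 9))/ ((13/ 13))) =-131944000/ 153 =-862379.08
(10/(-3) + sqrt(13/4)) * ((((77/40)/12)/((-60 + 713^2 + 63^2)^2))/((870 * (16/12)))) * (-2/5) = 77/109590245700998400 - 77 * sqrt(13)/730601638006656000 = 0.00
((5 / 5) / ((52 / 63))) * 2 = 63 / 26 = 2.42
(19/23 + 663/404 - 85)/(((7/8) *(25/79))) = -24233882/81305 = -298.06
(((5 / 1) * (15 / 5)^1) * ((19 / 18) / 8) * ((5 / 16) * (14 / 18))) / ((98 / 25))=11875 / 96768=0.12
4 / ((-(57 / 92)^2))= -33856 / 3249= -10.42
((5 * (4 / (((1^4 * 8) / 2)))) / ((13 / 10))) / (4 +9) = 50 / 169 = 0.30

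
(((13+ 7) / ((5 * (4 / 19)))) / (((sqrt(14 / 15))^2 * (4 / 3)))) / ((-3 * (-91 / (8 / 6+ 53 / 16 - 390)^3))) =-3200336.30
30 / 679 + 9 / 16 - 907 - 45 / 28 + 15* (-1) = -10027477 / 10864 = -923.00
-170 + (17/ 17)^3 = -169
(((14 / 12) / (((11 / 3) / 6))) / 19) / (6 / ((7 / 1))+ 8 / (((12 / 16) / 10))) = 0.00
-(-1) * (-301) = -301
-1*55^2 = -3025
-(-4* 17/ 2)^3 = 39304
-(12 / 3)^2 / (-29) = 0.55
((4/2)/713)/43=2/30659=0.00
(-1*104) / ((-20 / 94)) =2444 / 5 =488.80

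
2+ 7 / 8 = 23 / 8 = 2.88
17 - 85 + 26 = -42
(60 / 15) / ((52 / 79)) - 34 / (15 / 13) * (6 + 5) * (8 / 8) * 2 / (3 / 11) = -1386977 / 585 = -2370.90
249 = 249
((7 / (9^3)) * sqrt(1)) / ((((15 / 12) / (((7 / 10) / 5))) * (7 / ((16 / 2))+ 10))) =0.00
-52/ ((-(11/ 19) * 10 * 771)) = 494/ 42405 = 0.01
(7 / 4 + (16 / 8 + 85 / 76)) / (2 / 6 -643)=-555 / 73264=-0.01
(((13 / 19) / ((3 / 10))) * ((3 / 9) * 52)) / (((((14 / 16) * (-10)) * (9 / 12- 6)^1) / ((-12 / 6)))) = -43264 / 25137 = -1.72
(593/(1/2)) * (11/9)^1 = 13046/9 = 1449.56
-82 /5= -16.40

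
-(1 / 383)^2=-1 / 146689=-0.00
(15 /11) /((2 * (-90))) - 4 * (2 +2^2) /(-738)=45 /1804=0.02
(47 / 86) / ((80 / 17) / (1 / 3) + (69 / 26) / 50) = 0.04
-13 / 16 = -0.81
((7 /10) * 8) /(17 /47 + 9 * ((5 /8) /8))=5.26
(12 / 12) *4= 4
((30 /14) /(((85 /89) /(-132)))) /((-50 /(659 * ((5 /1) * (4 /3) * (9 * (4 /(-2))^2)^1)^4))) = 1541152338739200 /119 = 12950859989405.04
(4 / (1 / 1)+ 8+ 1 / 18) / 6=217 / 108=2.01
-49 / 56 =-7 / 8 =-0.88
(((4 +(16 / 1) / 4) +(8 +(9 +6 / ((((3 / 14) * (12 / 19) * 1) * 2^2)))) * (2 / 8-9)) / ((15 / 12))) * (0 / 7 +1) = -190.18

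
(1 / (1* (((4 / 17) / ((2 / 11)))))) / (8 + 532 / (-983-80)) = 18071 / 175384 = 0.10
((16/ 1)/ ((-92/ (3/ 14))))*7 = -0.26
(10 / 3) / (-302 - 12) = -0.01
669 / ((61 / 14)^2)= 131124 / 3721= 35.24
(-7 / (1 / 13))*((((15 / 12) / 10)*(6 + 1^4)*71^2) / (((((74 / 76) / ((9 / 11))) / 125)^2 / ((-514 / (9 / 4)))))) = 167578763573812500 / 165649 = 1011649714600.22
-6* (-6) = 36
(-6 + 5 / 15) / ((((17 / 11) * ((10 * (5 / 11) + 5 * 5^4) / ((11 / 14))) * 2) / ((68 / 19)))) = -1331 / 807975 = -0.00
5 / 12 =0.42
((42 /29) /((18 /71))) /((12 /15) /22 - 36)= -0.16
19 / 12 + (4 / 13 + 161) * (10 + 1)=277051 / 156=1775.97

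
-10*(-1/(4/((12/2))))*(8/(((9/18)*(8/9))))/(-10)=-27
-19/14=-1.36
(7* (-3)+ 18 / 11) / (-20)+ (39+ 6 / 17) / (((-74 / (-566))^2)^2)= 944055795349761 / 7009362140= 134684.98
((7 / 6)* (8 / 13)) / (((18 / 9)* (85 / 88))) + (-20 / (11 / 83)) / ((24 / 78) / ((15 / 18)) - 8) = 91102573 / 4521660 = 20.15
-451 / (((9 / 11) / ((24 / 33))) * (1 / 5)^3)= -451000 / 9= -50111.11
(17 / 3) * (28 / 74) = 238 / 111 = 2.14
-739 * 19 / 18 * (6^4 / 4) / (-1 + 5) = -126369 / 2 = -63184.50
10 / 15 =2 / 3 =0.67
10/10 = 1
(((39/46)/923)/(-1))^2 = 9/10666756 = 0.00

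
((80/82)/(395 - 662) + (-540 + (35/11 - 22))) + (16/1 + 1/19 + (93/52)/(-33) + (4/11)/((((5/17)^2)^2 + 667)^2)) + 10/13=-6254466081264932130943813/11538452142941202729822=-542.05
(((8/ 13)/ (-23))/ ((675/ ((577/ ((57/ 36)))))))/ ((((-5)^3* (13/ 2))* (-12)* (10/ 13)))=-4616/ 2396671875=-0.00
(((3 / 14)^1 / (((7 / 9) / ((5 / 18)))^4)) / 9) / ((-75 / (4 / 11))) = -25 / 13311144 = -0.00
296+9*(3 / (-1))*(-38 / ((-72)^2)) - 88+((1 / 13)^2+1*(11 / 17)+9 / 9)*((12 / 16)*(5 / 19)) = 1092740009 / 5240352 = 208.52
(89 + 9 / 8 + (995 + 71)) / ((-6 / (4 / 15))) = -3083 / 60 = -51.38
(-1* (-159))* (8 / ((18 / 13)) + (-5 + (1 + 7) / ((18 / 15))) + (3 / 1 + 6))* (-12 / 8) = -3922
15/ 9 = 5/ 3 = 1.67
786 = 786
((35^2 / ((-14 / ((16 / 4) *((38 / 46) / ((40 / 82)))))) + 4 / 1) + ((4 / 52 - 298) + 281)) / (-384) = 1.58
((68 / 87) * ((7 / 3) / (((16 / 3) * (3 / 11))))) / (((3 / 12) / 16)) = 20944 / 261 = 80.25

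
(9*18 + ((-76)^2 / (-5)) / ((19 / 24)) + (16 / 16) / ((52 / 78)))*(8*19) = -984732 / 5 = -196946.40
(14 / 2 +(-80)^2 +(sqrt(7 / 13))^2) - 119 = 81751 / 13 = 6288.54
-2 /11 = -0.18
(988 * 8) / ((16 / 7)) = 3458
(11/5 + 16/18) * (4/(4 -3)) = 556/45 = 12.36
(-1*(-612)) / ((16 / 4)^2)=153 / 4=38.25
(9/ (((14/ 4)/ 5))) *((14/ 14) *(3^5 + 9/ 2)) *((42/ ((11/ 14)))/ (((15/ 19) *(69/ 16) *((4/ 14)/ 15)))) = 60328800/ 23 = 2622991.30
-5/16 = -0.31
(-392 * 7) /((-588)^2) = -1 /126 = -0.01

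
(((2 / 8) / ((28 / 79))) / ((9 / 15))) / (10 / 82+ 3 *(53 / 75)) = 404875 / 772128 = 0.52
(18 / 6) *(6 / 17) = 18 / 17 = 1.06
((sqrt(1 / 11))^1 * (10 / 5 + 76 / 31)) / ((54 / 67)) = 1541 * sqrt(11) / 3069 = 1.67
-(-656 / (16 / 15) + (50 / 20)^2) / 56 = 2435 / 224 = 10.87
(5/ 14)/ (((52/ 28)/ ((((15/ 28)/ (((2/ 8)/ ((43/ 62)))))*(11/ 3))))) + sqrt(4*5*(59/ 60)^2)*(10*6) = 11825/ 11284 + 118*sqrt(5) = 264.90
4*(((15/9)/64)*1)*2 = 5/24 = 0.21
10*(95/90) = 95/9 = 10.56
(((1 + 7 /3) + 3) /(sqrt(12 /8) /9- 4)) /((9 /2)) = -304 /863- 38*sqrt(6) /7767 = -0.36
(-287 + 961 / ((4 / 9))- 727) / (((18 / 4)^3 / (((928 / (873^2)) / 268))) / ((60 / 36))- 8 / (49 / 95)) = 522132240 / 5472018959009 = 0.00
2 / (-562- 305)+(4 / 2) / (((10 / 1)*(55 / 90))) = 15496 / 47685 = 0.32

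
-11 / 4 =-2.75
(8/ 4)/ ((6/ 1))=1/ 3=0.33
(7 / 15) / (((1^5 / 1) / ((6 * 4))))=56 / 5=11.20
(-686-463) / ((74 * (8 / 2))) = -3.88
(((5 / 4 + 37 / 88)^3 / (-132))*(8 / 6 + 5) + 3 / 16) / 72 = -361283 / 719634432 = -0.00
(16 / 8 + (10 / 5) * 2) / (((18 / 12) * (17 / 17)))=4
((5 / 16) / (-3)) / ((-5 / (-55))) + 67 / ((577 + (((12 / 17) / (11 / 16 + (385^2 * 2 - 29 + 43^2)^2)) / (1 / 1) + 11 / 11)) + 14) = -7396668129753803 / 7162749508420248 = -1.03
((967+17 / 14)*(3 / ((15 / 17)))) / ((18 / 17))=783479 / 252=3109.04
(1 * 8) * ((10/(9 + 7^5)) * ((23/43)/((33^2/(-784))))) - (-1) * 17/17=49125017/49215177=1.00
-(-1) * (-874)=-874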